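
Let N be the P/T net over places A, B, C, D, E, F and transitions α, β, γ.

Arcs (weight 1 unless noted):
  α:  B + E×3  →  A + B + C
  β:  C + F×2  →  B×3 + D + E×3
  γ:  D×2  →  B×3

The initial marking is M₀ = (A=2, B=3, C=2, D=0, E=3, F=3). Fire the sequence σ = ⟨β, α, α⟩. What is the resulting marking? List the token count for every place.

step 1: fire β:  (A=2, B=3, C=2, D=0, E=3, F=3) → (A=2, B=6, C=1, D=1, E=6, F=1)
step 2: fire α:  (A=2, B=6, C=1, D=1, E=6, F=1) → (A=3, B=6, C=2, D=1, E=3, F=1)
step 3: fire α:  (A=3, B=6, C=2, D=1, E=3, F=1) → (A=4, B=6, C=3, D=1, E=0, F=1)

(A=4, B=6, C=3, D=1, E=0, F=1)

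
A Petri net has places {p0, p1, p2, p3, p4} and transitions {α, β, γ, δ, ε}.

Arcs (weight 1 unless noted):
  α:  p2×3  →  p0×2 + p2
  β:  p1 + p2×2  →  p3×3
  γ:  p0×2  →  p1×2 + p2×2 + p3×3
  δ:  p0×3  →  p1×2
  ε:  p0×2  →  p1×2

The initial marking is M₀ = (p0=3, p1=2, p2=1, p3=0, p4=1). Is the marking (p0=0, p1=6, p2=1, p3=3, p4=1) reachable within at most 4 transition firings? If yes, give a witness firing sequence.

step 1: fire γ:  (p0=3, p1=2, p2=1, p3=0, p4=1) → (p0=1, p1=4, p2=3, p3=3, p4=1)
step 2: fire α:  (p0=1, p1=4, p2=3, p3=3, p4=1) → (p0=3, p1=4, p2=1, p3=3, p4=1)
step 3: fire δ:  (p0=3, p1=4, p2=1, p3=3, p4=1) → (p0=0, p1=6, p2=1, p3=3, p4=1)

YES — reachable via ⟨γ, α, δ⟩ (3 firings)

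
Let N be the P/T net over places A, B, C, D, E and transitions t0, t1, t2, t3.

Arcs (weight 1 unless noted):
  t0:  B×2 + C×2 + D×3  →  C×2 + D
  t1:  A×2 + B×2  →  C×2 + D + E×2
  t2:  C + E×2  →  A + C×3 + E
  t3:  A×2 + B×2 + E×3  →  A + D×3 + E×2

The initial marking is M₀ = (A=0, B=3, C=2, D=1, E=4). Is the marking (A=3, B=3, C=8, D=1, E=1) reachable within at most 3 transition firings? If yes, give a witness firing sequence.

step 1: fire t2:  (A=0, B=3, C=2, D=1, E=4) → (A=1, B=3, C=4, D=1, E=3)
step 2: fire t2:  (A=1, B=3, C=4, D=1, E=3) → (A=2, B=3, C=6, D=1, E=2)
step 3: fire t2:  (A=2, B=3, C=6, D=1, E=2) → (A=3, B=3, C=8, D=1, E=1)

YES — reachable via ⟨t2, t2, t2⟩ (3 firings)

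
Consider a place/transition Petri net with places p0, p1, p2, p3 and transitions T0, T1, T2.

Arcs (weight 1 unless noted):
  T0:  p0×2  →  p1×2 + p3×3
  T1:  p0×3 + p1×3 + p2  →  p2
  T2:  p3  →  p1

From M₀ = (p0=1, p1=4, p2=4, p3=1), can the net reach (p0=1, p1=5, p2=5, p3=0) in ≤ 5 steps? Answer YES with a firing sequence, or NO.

NO — not reachable within 5 firings

depth 0: 1 marking
depth 1: 2 markings reached so far
depth 2: 2 markings reached so far
(frontier empty at depth 2; search complete)
target is not among the 2 markings reachable within 5 steps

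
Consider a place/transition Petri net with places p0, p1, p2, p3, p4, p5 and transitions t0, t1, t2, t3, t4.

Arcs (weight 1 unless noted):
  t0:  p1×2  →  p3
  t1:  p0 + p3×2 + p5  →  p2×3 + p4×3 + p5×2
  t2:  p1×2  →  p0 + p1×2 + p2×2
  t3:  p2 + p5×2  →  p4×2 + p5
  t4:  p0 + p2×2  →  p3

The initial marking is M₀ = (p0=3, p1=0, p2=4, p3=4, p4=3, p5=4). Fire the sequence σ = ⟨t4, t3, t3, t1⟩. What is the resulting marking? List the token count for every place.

step 1: fire t4:  (p0=3, p1=0, p2=4, p3=4, p4=3, p5=4) → (p0=2, p1=0, p2=2, p3=5, p4=3, p5=4)
step 2: fire t3:  (p0=2, p1=0, p2=2, p3=5, p4=3, p5=4) → (p0=2, p1=0, p2=1, p3=5, p4=5, p5=3)
step 3: fire t3:  (p0=2, p1=0, p2=1, p3=5, p4=5, p5=3) → (p0=2, p1=0, p2=0, p3=5, p4=7, p5=2)
step 4: fire t1:  (p0=2, p1=0, p2=0, p3=5, p4=7, p5=2) → (p0=1, p1=0, p2=3, p3=3, p4=10, p5=3)

(p0=1, p1=0, p2=3, p3=3, p4=10, p5=3)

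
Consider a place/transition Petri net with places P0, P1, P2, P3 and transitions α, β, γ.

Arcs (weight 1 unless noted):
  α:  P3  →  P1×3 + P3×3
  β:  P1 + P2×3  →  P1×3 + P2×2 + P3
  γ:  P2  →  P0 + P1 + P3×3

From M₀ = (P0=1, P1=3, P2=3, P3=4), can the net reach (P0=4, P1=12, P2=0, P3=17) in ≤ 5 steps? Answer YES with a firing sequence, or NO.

YES — reachable via ⟨α, α, γ, γ, γ⟩ (5 firings)

step 1: fire α:  (P0=1, P1=3, P2=3, P3=4) → (P0=1, P1=6, P2=3, P3=6)
step 2: fire α:  (P0=1, P1=6, P2=3, P3=6) → (P0=1, P1=9, P2=3, P3=8)
step 3: fire γ:  (P0=1, P1=9, P2=3, P3=8) → (P0=2, P1=10, P2=2, P3=11)
step 4: fire γ:  (P0=2, P1=10, P2=2, P3=11) → (P0=3, P1=11, P2=1, P3=14)
step 5: fire γ:  (P0=3, P1=11, P2=1, P3=14) → (P0=4, P1=12, P2=0, P3=17)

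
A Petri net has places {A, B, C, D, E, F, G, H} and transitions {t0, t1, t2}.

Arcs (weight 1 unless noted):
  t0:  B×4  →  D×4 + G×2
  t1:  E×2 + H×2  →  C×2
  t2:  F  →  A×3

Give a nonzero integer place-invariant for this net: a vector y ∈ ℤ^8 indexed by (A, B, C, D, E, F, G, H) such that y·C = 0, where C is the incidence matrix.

Incidence matrix C (rows=places, cols=transitions):
       t0   t1   t2
    A   0    0    3
    B  -4    0    0
    C   0    2    0
    D   4    0    0
    E   0   -2    0
    F   0    0   -1
    G   2    0    0
    H   0   -2    0

Candidate y = [0, 1, 0, 1, 0, 0, 0, 0]; check y·C column-wise:
  col t0: 1·-4 + 1·4 + 0·2 = 0
  col t1: 1·0 + 0·2 + 1·0 + 0·-2 + 0·-2 = 0
  col t2: 0·3 + 1·0 + 1·0 + 0·-1 = 0

y = (A:0, B:1, C:0, D:1, E:0, F:0, G:0, H:0)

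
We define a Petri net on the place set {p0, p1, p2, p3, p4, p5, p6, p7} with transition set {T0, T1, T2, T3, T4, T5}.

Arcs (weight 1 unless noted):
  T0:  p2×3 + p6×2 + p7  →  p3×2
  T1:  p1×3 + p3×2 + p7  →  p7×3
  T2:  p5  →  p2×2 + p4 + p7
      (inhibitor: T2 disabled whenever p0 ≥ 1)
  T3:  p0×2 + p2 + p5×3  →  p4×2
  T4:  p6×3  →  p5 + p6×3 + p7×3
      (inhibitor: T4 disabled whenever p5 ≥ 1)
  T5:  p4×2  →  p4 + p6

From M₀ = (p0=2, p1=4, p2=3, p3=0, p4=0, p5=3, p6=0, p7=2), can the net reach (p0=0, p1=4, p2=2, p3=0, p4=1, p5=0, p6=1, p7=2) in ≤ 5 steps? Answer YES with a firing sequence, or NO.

step 1: fire T3:  (p0=2, p1=4, p2=3, p3=0, p4=0, p5=3, p6=0, p7=2) → (p0=0, p1=4, p2=2, p3=0, p4=2, p5=0, p6=0, p7=2)
step 2: fire T5:  (p0=0, p1=4, p2=2, p3=0, p4=2, p5=0, p6=0, p7=2) → (p0=0, p1=4, p2=2, p3=0, p4=1, p5=0, p6=1, p7=2)

YES — reachable via ⟨T3, T5⟩ (2 firings)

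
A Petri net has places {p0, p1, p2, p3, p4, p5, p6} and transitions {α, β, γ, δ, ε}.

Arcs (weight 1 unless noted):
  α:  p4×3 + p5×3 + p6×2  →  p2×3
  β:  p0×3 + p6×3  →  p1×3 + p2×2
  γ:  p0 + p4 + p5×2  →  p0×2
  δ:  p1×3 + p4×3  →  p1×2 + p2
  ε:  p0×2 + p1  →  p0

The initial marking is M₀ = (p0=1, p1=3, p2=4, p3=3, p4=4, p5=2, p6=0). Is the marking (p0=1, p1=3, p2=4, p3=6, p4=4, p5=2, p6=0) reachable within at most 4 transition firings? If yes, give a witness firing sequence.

depth 0: 1 marking
depth 1: 3 markings reached so far
depth 2: 5 markings reached so far
depth 3: 6 markings reached so far
depth 4: 6 markings reached so far
(frontier empty at depth 4; search complete)
target is not among the 6 markings reachable within 4 steps

NO — not reachable within 4 firings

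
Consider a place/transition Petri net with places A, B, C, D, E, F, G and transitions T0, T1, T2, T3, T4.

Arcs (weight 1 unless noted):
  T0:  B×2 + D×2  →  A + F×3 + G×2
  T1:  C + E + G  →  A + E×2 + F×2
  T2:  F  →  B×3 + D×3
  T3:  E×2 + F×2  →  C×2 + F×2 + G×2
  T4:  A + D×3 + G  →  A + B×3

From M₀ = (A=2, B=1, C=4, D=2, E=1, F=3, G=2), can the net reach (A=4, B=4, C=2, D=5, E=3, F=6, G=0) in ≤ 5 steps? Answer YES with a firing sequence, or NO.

step 1: fire T1:  (A=2, B=1, C=4, D=2, E=1, F=3, G=2) → (A=3, B=1, C=3, D=2, E=2, F=5, G=1)
step 2: fire T1:  (A=3, B=1, C=3, D=2, E=2, F=5, G=1) → (A=4, B=1, C=2, D=2, E=3, F=7, G=0)
step 3: fire T2:  (A=4, B=1, C=2, D=2, E=3, F=7, G=0) → (A=4, B=4, C=2, D=5, E=3, F=6, G=0)

YES — reachable via ⟨T1, T1, T2⟩ (3 firings)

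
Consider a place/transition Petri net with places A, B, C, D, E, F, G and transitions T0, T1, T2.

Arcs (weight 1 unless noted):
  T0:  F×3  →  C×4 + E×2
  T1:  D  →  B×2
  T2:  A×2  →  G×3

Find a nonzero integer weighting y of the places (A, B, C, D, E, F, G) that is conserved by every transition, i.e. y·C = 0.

Incidence matrix C (rows=places, cols=transitions):
       T0   T1   T2
    A   0    0   -2
    B   0    2    0
    C   4    0    0
    D   0   -1    0
    E   2    0    0
    F  -3    0    0
    G   0    0    3

Candidate y = [0, 1, 0, 2, 0, 0, 0]; check y·C column-wise:
  col T0: 1·0 + 0·4 + 2·0 + 0·2 + 0·-3 = 0
  col T1: 1·2 + 2·-1 = 0
  col T2: 0·-2 + 1·0 + 2·0 + 0·3 = 0

y = (A:0, B:1, C:0, D:2, E:0, F:0, G:0)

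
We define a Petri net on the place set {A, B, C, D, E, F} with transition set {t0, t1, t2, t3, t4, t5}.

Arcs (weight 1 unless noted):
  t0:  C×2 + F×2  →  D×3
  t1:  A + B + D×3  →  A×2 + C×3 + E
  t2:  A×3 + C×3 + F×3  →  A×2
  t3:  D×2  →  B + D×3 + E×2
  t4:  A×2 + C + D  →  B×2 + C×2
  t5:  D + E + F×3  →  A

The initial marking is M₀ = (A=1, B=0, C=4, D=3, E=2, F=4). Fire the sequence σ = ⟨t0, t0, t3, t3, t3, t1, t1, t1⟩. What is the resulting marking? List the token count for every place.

(A=4, B=0, C=9, D=3, E=11, F=0)

step 1: fire t0:  (A=1, B=0, C=4, D=3, E=2, F=4) → (A=1, B=0, C=2, D=6, E=2, F=2)
step 2: fire t0:  (A=1, B=0, C=2, D=6, E=2, F=2) → (A=1, B=0, C=0, D=9, E=2, F=0)
step 3: fire t3:  (A=1, B=0, C=0, D=9, E=2, F=0) → (A=1, B=1, C=0, D=10, E=4, F=0)
step 4: fire t3:  (A=1, B=1, C=0, D=10, E=4, F=0) → (A=1, B=2, C=0, D=11, E=6, F=0)
step 5: fire t3:  (A=1, B=2, C=0, D=11, E=6, F=0) → (A=1, B=3, C=0, D=12, E=8, F=0)
step 6: fire t1:  (A=1, B=3, C=0, D=12, E=8, F=0) → (A=2, B=2, C=3, D=9, E=9, F=0)
step 7: fire t1:  (A=2, B=2, C=3, D=9, E=9, F=0) → (A=3, B=1, C=6, D=6, E=10, F=0)
step 8: fire t1:  (A=3, B=1, C=6, D=6, E=10, F=0) → (A=4, B=0, C=9, D=3, E=11, F=0)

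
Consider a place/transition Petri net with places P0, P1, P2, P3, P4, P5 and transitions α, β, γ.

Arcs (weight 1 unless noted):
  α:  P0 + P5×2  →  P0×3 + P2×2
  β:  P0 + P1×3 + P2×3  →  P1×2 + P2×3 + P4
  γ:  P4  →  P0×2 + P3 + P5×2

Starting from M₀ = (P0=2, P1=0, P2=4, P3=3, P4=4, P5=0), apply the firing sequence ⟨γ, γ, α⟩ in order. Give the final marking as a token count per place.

(P0=8, P1=0, P2=6, P3=5, P4=2, P5=2)

step 1: fire γ:  (P0=2, P1=0, P2=4, P3=3, P4=4, P5=0) → (P0=4, P1=0, P2=4, P3=4, P4=3, P5=2)
step 2: fire γ:  (P0=4, P1=0, P2=4, P3=4, P4=3, P5=2) → (P0=6, P1=0, P2=4, P3=5, P4=2, P5=4)
step 3: fire α:  (P0=6, P1=0, P2=4, P3=5, P4=2, P5=4) → (P0=8, P1=0, P2=6, P3=5, P4=2, P5=2)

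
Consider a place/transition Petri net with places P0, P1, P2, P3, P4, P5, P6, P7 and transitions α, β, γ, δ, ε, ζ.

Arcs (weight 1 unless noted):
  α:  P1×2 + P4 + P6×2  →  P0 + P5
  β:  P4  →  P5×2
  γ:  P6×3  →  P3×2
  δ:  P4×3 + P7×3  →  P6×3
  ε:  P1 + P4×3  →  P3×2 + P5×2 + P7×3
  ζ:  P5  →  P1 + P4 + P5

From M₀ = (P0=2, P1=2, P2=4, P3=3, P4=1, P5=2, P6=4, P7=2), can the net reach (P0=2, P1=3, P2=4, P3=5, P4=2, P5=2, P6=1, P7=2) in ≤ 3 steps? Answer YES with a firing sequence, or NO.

step 1: fire γ:  (P0=2, P1=2, P2=4, P3=3, P4=1, P5=2, P6=4, P7=2) → (P0=2, P1=2, P2=4, P3=5, P4=1, P5=2, P6=1, P7=2)
step 2: fire ζ:  (P0=2, P1=2, P2=4, P3=5, P4=1, P5=2, P6=1, P7=2) → (P0=2, P1=3, P2=4, P3=5, P4=2, P5=2, P6=1, P7=2)

YES — reachable via ⟨γ, ζ⟩ (2 firings)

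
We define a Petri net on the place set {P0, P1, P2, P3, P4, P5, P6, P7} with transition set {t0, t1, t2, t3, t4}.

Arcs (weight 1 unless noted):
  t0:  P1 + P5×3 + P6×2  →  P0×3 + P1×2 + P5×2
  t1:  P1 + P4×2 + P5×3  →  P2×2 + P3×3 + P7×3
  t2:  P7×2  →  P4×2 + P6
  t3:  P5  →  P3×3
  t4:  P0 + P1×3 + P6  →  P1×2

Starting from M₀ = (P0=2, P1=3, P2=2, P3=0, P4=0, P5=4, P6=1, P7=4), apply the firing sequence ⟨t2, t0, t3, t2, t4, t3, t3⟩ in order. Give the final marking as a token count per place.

(P0=4, P1=3, P2=2, P3=9, P4=4, P5=0, P6=0, P7=0)

step 1: fire t2:  (P0=2, P1=3, P2=2, P3=0, P4=0, P5=4, P6=1, P7=4) → (P0=2, P1=3, P2=2, P3=0, P4=2, P5=4, P6=2, P7=2)
step 2: fire t0:  (P0=2, P1=3, P2=2, P3=0, P4=2, P5=4, P6=2, P7=2) → (P0=5, P1=4, P2=2, P3=0, P4=2, P5=3, P6=0, P7=2)
step 3: fire t3:  (P0=5, P1=4, P2=2, P3=0, P4=2, P5=3, P6=0, P7=2) → (P0=5, P1=4, P2=2, P3=3, P4=2, P5=2, P6=0, P7=2)
step 4: fire t2:  (P0=5, P1=4, P2=2, P3=3, P4=2, P5=2, P6=0, P7=2) → (P0=5, P1=4, P2=2, P3=3, P4=4, P5=2, P6=1, P7=0)
step 5: fire t4:  (P0=5, P1=4, P2=2, P3=3, P4=4, P5=2, P6=1, P7=0) → (P0=4, P1=3, P2=2, P3=3, P4=4, P5=2, P6=0, P7=0)
step 6: fire t3:  (P0=4, P1=3, P2=2, P3=3, P4=4, P5=2, P6=0, P7=0) → (P0=4, P1=3, P2=2, P3=6, P4=4, P5=1, P6=0, P7=0)
step 7: fire t3:  (P0=4, P1=3, P2=2, P3=6, P4=4, P5=1, P6=0, P7=0) → (P0=4, P1=3, P2=2, P3=9, P4=4, P5=0, P6=0, P7=0)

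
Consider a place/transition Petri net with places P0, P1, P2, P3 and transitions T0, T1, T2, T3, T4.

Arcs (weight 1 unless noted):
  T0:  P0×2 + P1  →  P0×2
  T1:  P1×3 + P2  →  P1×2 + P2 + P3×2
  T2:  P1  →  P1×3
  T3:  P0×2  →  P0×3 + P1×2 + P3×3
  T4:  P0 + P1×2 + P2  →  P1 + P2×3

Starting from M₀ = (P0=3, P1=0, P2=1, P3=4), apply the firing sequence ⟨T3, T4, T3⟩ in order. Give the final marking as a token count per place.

(P0=4, P1=3, P2=3, P3=10)

step 1: fire T3:  (P0=3, P1=0, P2=1, P3=4) → (P0=4, P1=2, P2=1, P3=7)
step 2: fire T4:  (P0=4, P1=2, P2=1, P3=7) → (P0=3, P1=1, P2=3, P3=7)
step 3: fire T3:  (P0=3, P1=1, P2=3, P3=7) → (P0=4, P1=3, P2=3, P3=10)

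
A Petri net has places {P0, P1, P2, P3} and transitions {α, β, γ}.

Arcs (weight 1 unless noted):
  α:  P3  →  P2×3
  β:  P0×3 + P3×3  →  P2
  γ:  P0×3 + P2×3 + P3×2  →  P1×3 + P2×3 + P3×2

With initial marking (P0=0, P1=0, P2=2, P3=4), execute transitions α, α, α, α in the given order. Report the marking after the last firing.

(P0=0, P1=0, P2=14, P3=0)

step 1: fire α:  (P0=0, P1=0, P2=2, P3=4) → (P0=0, P1=0, P2=5, P3=3)
step 2: fire α:  (P0=0, P1=0, P2=5, P3=3) → (P0=0, P1=0, P2=8, P3=2)
step 3: fire α:  (P0=0, P1=0, P2=8, P3=2) → (P0=0, P1=0, P2=11, P3=1)
step 4: fire α:  (P0=0, P1=0, P2=11, P3=1) → (P0=0, P1=0, P2=14, P3=0)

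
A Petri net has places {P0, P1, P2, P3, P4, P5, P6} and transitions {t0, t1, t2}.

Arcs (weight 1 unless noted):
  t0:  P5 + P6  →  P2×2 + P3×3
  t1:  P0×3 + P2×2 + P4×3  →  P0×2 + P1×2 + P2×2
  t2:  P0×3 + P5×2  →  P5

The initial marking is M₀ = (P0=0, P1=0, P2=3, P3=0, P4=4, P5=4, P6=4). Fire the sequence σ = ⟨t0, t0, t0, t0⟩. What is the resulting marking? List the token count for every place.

step 1: fire t0:  (P0=0, P1=0, P2=3, P3=0, P4=4, P5=4, P6=4) → (P0=0, P1=0, P2=5, P3=3, P4=4, P5=3, P6=3)
step 2: fire t0:  (P0=0, P1=0, P2=5, P3=3, P4=4, P5=3, P6=3) → (P0=0, P1=0, P2=7, P3=6, P4=4, P5=2, P6=2)
step 3: fire t0:  (P0=0, P1=0, P2=7, P3=6, P4=4, P5=2, P6=2) → (P0=0, P1=0, P2=9, P3=9, P4=4, P5=1, P6=1)
step 4: fire t0:  (P0=0, P1=0, P2=9, P3=9, P4=4, P5=1, P6=1) → (P0=0, P1=0, P2=11, P3=12, P4=4, P5=0, P6=0)

(P0=0, P1=0, P2=11, P3=12, P4=4, P5=0, P6=0)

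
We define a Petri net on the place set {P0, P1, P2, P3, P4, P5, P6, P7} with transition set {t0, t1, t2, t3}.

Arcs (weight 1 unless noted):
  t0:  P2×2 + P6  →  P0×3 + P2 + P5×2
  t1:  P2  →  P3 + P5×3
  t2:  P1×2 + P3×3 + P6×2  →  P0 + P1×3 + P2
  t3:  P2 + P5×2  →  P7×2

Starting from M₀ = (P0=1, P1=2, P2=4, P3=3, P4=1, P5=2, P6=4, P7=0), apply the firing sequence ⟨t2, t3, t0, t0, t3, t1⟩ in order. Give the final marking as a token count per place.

step 1: fire t2:  (P0=1, P1=2, P2=4, P3=3, P4=1, P5=2, P6=4, P7=0) → (P0=2, P1=3, P2=5, P3=0, P4=1, P5=2, P6=2, P7=0)
step 2: fire t3:  (P0=2, P1=3, P2=5, P3=0, P4=1, P5=2, P6=2, P7=0) → (P0=2, P1=3, P2=4, P3=0, P4=1, P5=0, P6=2, P7=2)
step 3: fire t0:  (P0=2, P1=3, P2=4, P3=0, P4=1, P5=0, P6=2, P7=2) → (P0=5, P1=3, P2=3, P3=0, P4=1, P5=2, P6=1, P7=2)
step 4: fire t0:  (P0=5, P1=3, P2=3, P3=0, P4=1, P5=2, P6=1, P7=2) → (P0=8, P1=3, P2=2, P3=0, P4=1, P5=4, P6=0, P7=2)
step 5: fire t3:  (P0=8, P1=3, P2=2, P3=0, P4=1, P5=4, P6=0, P7=2) → (P0=8, P1=3, P2=1, P3=0, P4=1, P5=2, P6=0, P7=4)
step 6: fire t1:  (P0=8, P1=3, P2=1, P3=0, P4=1, P5=2, P6=0, P7=4) → (P0=8, P1=3, P2=0, P3=1, P4=1, P5=5, P6=0, P7=4)

(P0=8, P1=3, P2=0, P3=1, P4=1, P5=5, P6=0, P7=4)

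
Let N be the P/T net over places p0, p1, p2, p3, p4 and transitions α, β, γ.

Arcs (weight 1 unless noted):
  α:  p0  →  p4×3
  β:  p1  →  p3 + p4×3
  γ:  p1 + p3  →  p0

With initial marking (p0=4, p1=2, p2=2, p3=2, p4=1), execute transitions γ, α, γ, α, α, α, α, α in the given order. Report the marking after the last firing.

(p0=0, p1=0, p2=2, p3=0, p4=19)

step 1: fire γ:  (p0=4, p1=2, p2=2, p3=2, p4=1) → (p0=5, p1=1, p2=2, p3=1, p4=1)
step 2: fire α:  (p0=5, p1=1, p2=2, p3=1, p4=1) → (p0=4, p1=1, p2=2, p3=1, p4=4)
step 3: fire γ:  (p0=4, p1=1, p2=2, p3=1, p4=4) → (p0=5, p1=0, p2=2, p3=0, p4=4)
step 4: fire α:  (p0=5, p1=0, p2=2, p3=0, p4=4) → (p0=4, p1=0, p2=2, p3=0, p4=7)
step 5: fire α:  (p0=4, p1=0, p2=2, p3=0, p4=7) → (p0=3, p1=0, p2=2, p3=0, p4=10)
step 6: fire α:  (p0=3, p1=0, p2=2, p3=0, p4=10) → (p0=2, p1=0, p2=2, p3=0, p4=13)
step 7: fire α:  (p0=2, p1=0, p2=2, p3=0, p4=13) → (p0=1, p1=0, p2=2, p3=0, p4=16)
step 8: fire α:  (p0=1, p1=0, p2=2, p3=0, p4=16) → (p0=0, p1=0, p2=2, p3=0, p4=19)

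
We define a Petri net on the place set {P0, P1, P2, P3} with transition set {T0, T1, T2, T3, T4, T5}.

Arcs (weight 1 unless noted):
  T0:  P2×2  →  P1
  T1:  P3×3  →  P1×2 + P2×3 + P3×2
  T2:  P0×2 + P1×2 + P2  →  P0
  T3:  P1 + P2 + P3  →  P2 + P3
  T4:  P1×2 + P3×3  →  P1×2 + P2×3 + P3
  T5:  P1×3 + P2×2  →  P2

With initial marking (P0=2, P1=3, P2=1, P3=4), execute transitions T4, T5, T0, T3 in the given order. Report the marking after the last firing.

(P0=2, P1=0, P2=1, P3=2)

step 1: fire T4:  (P0=2, P1=3, P2=1, P3=4) → (P0=2, P1=3, P2=4, P3=2)
step 2: fire T5:  (P0=2, P1=3, P2=4, P3=2) → (P0=2, P1=0, P2=3, P3=2)
step 3: fire T0:  (P0=2, P1=0, P2=3, P3=2) → (P0=2, P1=1, P2=1, P3=2)
step 4: fire T3:  (P0=2, P1=1, P2=1, P3=2) → (P0=2, P1=0, P2=1, P3=2)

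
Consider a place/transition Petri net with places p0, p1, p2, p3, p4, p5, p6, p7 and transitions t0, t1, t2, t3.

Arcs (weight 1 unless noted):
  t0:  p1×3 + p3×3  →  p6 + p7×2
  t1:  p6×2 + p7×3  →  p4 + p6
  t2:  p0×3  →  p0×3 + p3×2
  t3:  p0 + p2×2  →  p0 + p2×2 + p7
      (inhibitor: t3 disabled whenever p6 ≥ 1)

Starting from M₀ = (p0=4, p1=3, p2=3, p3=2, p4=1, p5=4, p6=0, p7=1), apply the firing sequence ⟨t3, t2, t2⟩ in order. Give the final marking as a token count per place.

step 1: fire t3:  (p0=4, p1=3, p2=3, p3=2, p4=1, p5=4, p6=0, p7=1) → (p0=4, p1=3, p2=3, p3=2, p4=1, p5=4, p6=0, p7=2)
step 2: fire t2:  (p0=4, p1=3, p2=3, p3=2, p4=1, p5=4, p6=0, p7=2) → (p0=4, p1=3, p2=3, p3=4, p4=1, p5=4, p6=0, p7=2)
step 3: fire t2:  (p0=4, p1=3, p2=3, p3=4, p4=1, p5=4, p6=0, p7=2) → (p0=4, p1=3, p2=3, p3=6, p4=1, p5=4, p6=0, p7=2)

(p0=4, p1=3, p2=3, p3=6, p4=1, p5=4, p6=0, p7=2)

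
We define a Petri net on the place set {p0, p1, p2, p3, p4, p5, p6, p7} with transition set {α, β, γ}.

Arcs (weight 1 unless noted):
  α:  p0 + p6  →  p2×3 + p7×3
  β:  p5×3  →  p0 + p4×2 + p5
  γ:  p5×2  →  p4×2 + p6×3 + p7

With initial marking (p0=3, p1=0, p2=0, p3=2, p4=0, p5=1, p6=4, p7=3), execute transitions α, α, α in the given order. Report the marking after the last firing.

(p0=0, p1=0, p2=9, p3=2, p4=0, p5=1, p6=1, p7=12)

step 1: fire α:  (p0=3, p1=0, p2=0, p3=2, p4=0, p5=1, p6=4, p7=3) → (p0=2, p1=0, p2=3, p3=2, p4=0, p5=1, p6=3, p7=6)
step 2: fire α:  (p0=2, p1=0, p2=3, p3=2, p4=0, p5=1, p6=3, p7=6) → (p0=1, p1=0, p2=6, p3=2, p4=0, p5=1, p6=2, p7=9)
step 3: fire α:  (p0=1, p1=0, p2=6, p3=2, p4=0, p5=1, p6=2, p7=9) → (p0=0, p1=0, p2=9, p3=2, p4=0, p5=1, p6=1, p7=12)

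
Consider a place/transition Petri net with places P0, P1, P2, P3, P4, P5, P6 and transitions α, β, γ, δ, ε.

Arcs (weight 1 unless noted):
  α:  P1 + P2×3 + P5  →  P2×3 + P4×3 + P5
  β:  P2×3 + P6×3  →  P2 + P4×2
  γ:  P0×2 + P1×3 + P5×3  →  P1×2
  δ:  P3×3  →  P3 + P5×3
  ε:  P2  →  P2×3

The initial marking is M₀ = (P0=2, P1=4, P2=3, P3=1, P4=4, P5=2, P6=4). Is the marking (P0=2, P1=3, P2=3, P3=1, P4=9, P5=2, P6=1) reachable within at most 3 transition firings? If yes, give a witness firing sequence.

step 1: fire α:  (P0=2, P1=4, P2=3, P3=1, P4=4, P5=2, P6=4) → (P0=2, P1=3, P2=3, P3=1, P4=7, P5=2, P6=4)
step 2: fire β:  (P0=2, P1=3, P2=3, P3=1, P4=7, P5=2, P6=4) → (P0=2, P1=3, P2=1, P3=1, P4=9, P5=2, P6=1)
step 3: fire ε:  (P0=2, P1=3, P2=1, P3=1, P4=9, P5=2, P6=1) → (P0=2, P1=3, P2=3, P3=1, P4=9, P5=2, P6=1)

YES — reachable via ⟨α, β, ε⟩ (3 firings)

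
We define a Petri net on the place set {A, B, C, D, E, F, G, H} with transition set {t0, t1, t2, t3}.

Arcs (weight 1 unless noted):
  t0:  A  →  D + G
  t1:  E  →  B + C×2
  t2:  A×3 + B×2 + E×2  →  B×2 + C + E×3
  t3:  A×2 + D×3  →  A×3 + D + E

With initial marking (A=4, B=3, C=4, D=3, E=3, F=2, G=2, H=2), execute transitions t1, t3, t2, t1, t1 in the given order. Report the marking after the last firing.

step 1: fire t1:  (A=4, B=3, C=4, D=3, E=3, F=2, G=2, H=2) → (A=4, B=4, C=6, D=3, E=2, F=2, G=2, H=2)
step 2: fire t3:  (A=4, B=4, C=6, D=3, E=2, F=2, G=2, H=2) → (A=5, B=4, C=6, D=1, E=3, F=2, G=2, H=2)
step 3: fire t2:  (A=5, B=4, C=6, D=1, E=3, F=2, G=2, H=2) → (A=2, B=4, C=7, D=1, E=4, F=2, G=2, H=2)
step 4: fire t1:  (A=2, B=4, C=7, D=1, E=4, F=2, G=2, H=2) → (A=2, B=5, C=9, D=1, E=3, F=2, G=2, H=2)
step 5: fire t1:  (A=2, B=5, C=9, D=1, E=3, F=2, G=2, H=2) → (A=2, B=6, C=11, D=1, E=2, F=2, G=2, H=2)

(A=2, B=6, C=11, D=1, E=2, F=2, G=2, H=2)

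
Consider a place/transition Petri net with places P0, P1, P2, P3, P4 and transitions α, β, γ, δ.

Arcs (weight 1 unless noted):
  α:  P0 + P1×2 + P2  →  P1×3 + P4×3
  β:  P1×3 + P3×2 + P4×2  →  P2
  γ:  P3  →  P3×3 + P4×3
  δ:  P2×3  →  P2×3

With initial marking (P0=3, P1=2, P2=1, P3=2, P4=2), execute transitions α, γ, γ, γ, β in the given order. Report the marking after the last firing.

step 1: fire α:  (P0=3, P1=2, P2=1, P3=2, P4=2) → (P0=2, P1=3, P2=0, P3=2, P4=5)
step 2: fire γ:  (P0=2, P1=3, P2=0, P3=2, P4=5) → (P0=2, P1=3, P2=0, P3=4, P4=8)
step 3: fire γ:  (P0=2, P1=3, P2=0, P3=4, P4=8) → (P0=2, P1=3, P2=0, P3=6, P4=11)
step 4: fire γ:  (P0=2, P1=3, P2=0, P3=6, P4=11) → (P0=2, P1=3, P2=0, P3=8, P4=14)
step 5: fire β:  (P0=2, P1=3, P2=0, P3=8, P4=14) → (P0=2, P1=0, P2=1, P3=6, P4=12)

(P0=2, P1=0, P2=1, P3=6, P4=12)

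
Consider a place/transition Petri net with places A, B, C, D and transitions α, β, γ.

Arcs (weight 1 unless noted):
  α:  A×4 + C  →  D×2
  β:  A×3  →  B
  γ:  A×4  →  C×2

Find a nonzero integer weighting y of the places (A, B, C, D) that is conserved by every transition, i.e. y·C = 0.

y = (A:1, B:3, C:2, D:3)

Incidence matrix C (rows=places, cols=transitions):
        α    β    γ
    A  -4   -3   -4
    B   0    1    0
    C  -1    0    2
    D   2    0    0

Candidate y = [1, 3, 2, 3]; check y·C column-wise:
  col α: 1·-4 + 3·0 + 2·-1 + 3·2 = 0
  col β: 1·-3 + 3·1 + 2·0 + 3·0 = 0
  col γ: 1·-4 + 3·0 + 2·2 + 3·0 = 0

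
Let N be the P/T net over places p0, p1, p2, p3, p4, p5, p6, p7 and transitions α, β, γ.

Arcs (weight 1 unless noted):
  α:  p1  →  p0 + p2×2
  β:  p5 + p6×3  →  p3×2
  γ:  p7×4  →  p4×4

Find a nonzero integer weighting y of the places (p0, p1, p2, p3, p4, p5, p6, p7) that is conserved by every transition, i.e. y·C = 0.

y = (p0:1, p1:1, p2:0, p3:0, p4:0, p5:0, p6:0, p7:0)

Incidence matrix C (rows=places, cols=transitions):
        α    β    γ
   p0   1    0    0
   p1  -1    0    0
   p2   2    0    0
   p3   0    2    0
   p4   0    0    4
   p5   0   -1    0
   p6   0   -3    0
   p7   0    0   -4

Candidate y = [1, 1, 0, 0, 0, 0, 0, 0]; check y·C column-wise:
  col α: 1·1 + 1·-1 + 0·2 = 0
  col β: 1·0 + 1·0 + 0·2 + 0·-1 + 0·-3 = 0
  col γ: 1·0 + 1·0 + 0·4 + 0·-4 = 0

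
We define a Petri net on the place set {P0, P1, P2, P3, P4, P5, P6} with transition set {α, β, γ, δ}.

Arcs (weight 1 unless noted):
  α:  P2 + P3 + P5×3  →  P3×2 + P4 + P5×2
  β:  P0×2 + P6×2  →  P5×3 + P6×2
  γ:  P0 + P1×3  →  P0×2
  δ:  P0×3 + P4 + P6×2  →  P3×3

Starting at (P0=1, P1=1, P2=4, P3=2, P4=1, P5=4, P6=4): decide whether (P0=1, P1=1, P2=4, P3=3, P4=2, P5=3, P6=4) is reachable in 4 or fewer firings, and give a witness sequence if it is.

depth 0: 1 marking
depth 1: 2 markings reached so far
depth 2: 3 markings reached so far
depth 3: 3 markings reached so far
(frontier empty at depth 3; search complete)
target is not among the 3 markings reachable within 4 steps

NO — not reachable within 4 firings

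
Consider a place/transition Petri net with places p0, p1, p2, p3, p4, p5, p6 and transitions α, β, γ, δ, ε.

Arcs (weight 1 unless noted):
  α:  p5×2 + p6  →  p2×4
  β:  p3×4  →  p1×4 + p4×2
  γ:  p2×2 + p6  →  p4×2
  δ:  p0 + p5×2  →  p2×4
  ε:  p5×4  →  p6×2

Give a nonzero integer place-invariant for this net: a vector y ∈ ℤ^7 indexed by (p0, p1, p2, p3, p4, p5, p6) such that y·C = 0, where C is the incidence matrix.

y = (p0:0, p1:1, p2:0, p3:1, p4:0, p5:0, p6:0)

Incidence matrix C (rows=places, cols=transitions):
        α    β    γ    δ    ε
   p0   0    0    0   -1    0
   p1   0    4    0    0    0
   p2   4    0   -2    4    0
   p3   0   -4    0    0    0
   p4   0    2    2    0    0
   p5  -2    0    0   -2   -4
   p6  -1    0   -1    0    2

Candidate y = [0, 1, 0, 1, 0, 0, 0]; check y·C column-wise:
  col α: 1·0 + 0·4 + 1·0 + 0·-2 + 0·-1 = 0
  col β: 1·4 + 1·-4 + 0·2 = 0
  col γ: 1·0 + 0·-2 + 1·0 + 0·2 + 0·-1 = 0
  col δ: 0·-1 + 1·0 + 0·4 + 1·0 + 0·-2 = 0
  col ε: 1·0 + 1·0 + 0·-4 + 0·2 = 0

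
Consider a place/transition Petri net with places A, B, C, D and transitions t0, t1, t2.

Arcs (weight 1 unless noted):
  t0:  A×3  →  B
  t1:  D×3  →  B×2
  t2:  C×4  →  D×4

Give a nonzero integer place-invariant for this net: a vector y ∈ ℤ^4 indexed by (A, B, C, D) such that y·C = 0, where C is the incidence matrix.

y = (A:1, B:3, C:2, D:2)

Incidence matrix C (rows=places, cols=transitions):
       t0   t1   t2
    A  -3    0    0
    B   1    2    0
    C   0    0   -4
    D   0   -3    4

Candidate y = [1, 3, 2, 2]; check y·C column-wise:
  col t0: 1·-3 + 3·1 + 2·0 + 2·0 = 0
  col t1: 1·0 + 3·2 + 2·0 + 2·-3 = 0
  col t2: 1·0 + 3·0 + 2·-4 + 2·4 = 0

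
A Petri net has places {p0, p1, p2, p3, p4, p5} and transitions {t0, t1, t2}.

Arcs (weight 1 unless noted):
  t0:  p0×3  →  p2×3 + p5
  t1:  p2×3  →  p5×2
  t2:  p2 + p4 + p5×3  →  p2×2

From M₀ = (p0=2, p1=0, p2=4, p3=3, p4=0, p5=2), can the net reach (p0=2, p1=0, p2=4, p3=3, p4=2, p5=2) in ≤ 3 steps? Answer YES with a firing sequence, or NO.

NO — not reachable within 3 firings

depth 0: 1 marking
depth 1: 2 markings reached so far
depth 2: 2 markings reached so far
(frontier empty at depth 2; search complete)
target is not among the 2 markings reachable within 3 steps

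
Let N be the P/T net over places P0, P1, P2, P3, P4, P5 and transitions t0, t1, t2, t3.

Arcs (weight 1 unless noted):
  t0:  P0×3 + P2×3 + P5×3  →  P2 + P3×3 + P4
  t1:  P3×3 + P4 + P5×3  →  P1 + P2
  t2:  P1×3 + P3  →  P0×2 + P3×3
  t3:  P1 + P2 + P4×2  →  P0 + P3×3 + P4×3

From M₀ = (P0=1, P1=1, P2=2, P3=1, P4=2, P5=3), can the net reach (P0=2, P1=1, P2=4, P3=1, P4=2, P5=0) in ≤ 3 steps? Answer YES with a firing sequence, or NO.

depth 0: 1 marking
depth 1: 2 markings reached so far
depth 2: 3 markings reached so far
depth 3: 4 markings reached so far
target is not among the 4 markings reachable within 3 steps

NO — not reachable within 3 firings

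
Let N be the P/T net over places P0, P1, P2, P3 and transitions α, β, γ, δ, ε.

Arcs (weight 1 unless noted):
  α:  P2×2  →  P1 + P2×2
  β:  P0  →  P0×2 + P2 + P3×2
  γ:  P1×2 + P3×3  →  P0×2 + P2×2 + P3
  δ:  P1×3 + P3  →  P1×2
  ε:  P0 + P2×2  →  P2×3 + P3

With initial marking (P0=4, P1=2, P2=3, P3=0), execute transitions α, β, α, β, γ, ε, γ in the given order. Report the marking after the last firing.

(P0=9, P1=0, P2=10, P3=1)

step 1: fire α:  (P0=4, P1=2, P2=3, P3=0) → (P0=4, P1=3, P2=3, P3=0)
step 2: fire β:  (P0=4, P1=3, P2=3, P3=0) → (P0=5, P1=3, P2=4, P3=2)
step 3: fire α:  (P0=5, P1=3, P2=4, P3=2) → (P0=5, P1=4, P2=4, P3=2)
step 4: fire β:  (P0=5, P1=4, P2=4, P3=2) → (P0=6, P1=4, P2=5, P3=4)
step 5: fire γ:  (P0=6, P1=4, P2=5, P3=4) → (P0=8, P1=2, P2=7, P3=2)
step 6: fire ε:  (P0=8, P1=2, P2=7, P3=2) → (P0=7, P1=2, P2=8, P3=3)
step 7: fire γ:  (P0=7, P1=2, P2=8, P3=3) → (P0=9, P1=0, P2=10, P3=1)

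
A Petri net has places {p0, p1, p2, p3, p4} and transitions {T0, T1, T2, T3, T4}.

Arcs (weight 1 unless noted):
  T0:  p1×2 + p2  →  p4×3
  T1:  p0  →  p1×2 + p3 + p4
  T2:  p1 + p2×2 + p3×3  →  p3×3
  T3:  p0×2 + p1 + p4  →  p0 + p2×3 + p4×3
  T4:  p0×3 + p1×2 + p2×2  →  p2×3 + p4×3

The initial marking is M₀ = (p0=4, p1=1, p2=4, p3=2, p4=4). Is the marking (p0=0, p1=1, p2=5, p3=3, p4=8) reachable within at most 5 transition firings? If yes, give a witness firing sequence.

step 1: fire T1:  (p0=4, p1=1, p2=4, p3=2, p4=4) → (p0=3, p1=3, p2=4, p3=3, p4=5)
step 2: fire T4:  (p0=3, p1=3, p2=4, p3=3, p4=5) → (p0=0, p1=1, p2=5, p3=3, p4=8)

YES — reachable via ⟨T1, T4⟩ (2 firings)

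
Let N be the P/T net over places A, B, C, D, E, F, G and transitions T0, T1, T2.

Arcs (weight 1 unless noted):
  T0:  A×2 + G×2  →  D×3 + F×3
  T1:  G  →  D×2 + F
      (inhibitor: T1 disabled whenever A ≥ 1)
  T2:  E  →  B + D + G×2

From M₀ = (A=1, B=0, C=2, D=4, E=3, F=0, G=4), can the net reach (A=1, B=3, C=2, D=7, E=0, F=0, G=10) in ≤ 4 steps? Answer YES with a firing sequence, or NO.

step 1: fire T2:  (A=1, B=0, C=2, D=4, E=3, F=0, G=4) → (A=1, B=1, C=2, D=5, E=2, F=0, G=6)
step 2: fire T2:  (A=1, B=1, C=2, D=5, E=2, F=0, G=6) → (A=1, B=2, C=2, D=6, E=1, F=0, G=8)
step 3: fire T2:  (A=1, B=2, C=2, D=6, E=1, F=0, G=8) → (A=1, B=3, C=2, D=7, E=0, F=0, G=10)

YES — reachable via ⟨T2, T2, T2⟩ (3 firings)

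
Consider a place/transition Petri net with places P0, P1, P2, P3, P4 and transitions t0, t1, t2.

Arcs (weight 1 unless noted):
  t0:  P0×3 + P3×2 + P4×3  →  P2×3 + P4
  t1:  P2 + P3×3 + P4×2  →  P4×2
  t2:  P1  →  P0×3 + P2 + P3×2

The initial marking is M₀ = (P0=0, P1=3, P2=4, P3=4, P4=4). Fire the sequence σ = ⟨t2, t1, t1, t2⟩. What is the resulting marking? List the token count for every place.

(P0=6, P1=1, P2=4, P3=2, P4=4)

step 1: fire t2:  (P0=0, P1=3, P2=4, P3=4, P4=4) → (P0=3, P1=2, P2=5, P3=6, P4=4)
step 2: fire t1:  (P0=3, P1=2, P2=5, P3=6, P4=4) → (P0=3, P1=2, P2=4, P3=3, P4=4)
step 3: fire t1:  (P0=3, P1=2, P2=4, P3=3, P4=4) → (P0=3, P1=2, P2=3, P3=0, P4=4)
step 4: fire t2:  (P0=3, P1=2, P2=3, P3=0, P4=4) → (P0=6, P1=1, P2=4, P3=2, P4=4)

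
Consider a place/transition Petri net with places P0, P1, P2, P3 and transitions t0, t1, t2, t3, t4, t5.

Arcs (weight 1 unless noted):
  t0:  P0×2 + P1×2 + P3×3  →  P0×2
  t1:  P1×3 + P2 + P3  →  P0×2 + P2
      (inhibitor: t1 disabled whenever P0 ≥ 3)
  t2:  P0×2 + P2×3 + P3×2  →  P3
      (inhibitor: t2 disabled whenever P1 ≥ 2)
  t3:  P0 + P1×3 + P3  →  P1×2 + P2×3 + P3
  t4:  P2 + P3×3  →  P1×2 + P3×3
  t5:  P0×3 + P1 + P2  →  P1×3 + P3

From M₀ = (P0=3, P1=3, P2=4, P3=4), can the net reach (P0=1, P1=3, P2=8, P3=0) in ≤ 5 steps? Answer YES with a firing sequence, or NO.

NO — not reachable within 5 firings

depth 0: 1 marking
depth 1: 5 markings reached so far
depth 2: 12 markings reached so far
depth 3: 22 markings reached so far
depth 4: 37 markings reached so far
depth 5: 56 markings reached so far
target is not among the 56 markings reachable within 5 steps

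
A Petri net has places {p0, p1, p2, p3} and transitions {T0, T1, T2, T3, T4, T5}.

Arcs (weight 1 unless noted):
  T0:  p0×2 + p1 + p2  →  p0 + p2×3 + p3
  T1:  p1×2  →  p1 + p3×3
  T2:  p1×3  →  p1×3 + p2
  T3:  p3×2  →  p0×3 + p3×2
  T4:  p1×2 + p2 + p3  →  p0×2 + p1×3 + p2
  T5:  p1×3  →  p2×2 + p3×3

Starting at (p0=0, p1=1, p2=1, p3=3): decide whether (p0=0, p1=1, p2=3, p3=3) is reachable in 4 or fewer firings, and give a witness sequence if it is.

NO — not reachable within 4 firings

depth 0: 1 marking
depth 1: 2 markings reached so far
depth 2: 4 markings reached so far
depth 3: 6 markings reached so far
depth 4: 8 markings reached so far
target is not among the 8 markings reachable within 4 steps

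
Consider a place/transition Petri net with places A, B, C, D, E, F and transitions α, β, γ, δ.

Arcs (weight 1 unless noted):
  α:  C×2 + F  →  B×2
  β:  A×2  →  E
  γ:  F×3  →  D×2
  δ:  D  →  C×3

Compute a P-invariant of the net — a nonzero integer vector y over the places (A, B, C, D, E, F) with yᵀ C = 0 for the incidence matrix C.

Incidence matrix C (rows=places, cols=transitions):
        α    β    γ    δ
    A   0   -2    0    0
    B   2    0    0    0
    C  -2    0    0    3
    D   0    0    2   -1
    E   0    1    0    0
    F  -1    0   -3    0

Candidate y = [1, 0, 0, 0, 2, 0]; check y·C column-wise:
  col α: 1·0 + 0·2 + 0·-2 + 2·0 + 0·-1 = 0
  col β: 1·-2 + 2·1 = 0
  col γ: 1·0 + 0·2 + 2·0 + 0·-3 = 0
  col δ: 1·0 + 0·3 + 0·-1 + 2·0 = 0

y = (A:1, B:0, C:0, D:0, E:2, F:0)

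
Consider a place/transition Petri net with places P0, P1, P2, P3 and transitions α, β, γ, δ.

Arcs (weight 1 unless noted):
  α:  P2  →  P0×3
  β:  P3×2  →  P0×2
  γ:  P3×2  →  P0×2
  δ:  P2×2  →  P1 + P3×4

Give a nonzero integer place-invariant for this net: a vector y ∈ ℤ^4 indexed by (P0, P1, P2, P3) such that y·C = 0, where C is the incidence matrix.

Incidence matrix C (rows=places, cols=transitions):
        α    β    γ    δ
   P0   3    2    2    0
   P1   0    0    0    1
   P2  -1    0    0   -2
   P3   0   -2   -2    4

Candidate y = [1, 2, 3, 1]; check y·C column-wise:
  col α: 1·3 + 2·0 + 3·-1 + 1·0 = 0
  col β: 1·2 + 2·0 + 3·0 + 1·-2 = 0
  col γ: 1·2 + 2·0 + 3·0 + 1·-2 = 0
  col δ: 1·0 + 2·1 + 3·-2 + 1·4 = 0

y = (P0:1, P1:2, P2:3, P3:1)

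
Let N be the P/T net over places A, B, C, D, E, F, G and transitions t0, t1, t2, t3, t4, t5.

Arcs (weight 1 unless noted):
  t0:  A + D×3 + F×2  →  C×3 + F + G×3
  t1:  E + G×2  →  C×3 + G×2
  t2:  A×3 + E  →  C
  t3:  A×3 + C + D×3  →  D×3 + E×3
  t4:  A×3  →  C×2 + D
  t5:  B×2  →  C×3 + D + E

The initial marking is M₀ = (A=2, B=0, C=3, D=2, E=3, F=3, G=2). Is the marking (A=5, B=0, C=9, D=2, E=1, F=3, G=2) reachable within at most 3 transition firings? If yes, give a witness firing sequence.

depth 0: 1 marking
depth 1: 2 markings reached so far
depth 2: 3 markings reached so far
depth 3: 4 markings reached so far
target is not among the 4 markings reachable within 3 steps

NO — not reachable within 3 firings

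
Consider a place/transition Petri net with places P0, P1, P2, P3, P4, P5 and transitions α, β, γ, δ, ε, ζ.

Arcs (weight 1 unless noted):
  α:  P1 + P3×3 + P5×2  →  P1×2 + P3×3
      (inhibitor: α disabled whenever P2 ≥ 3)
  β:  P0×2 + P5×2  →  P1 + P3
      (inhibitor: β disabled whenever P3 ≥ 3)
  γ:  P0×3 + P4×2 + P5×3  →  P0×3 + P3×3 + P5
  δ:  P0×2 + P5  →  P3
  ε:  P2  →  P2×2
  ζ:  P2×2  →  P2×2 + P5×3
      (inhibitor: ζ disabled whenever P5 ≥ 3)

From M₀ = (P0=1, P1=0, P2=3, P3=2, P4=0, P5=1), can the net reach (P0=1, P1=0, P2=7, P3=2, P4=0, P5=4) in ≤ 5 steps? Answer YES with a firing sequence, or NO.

YES — reachable via ⟨ε, ε, ε, ε, ζ⟩ (5 firings)

step 1: fire ε:  (P0=1, P1=0, P2=3, P3=2, P4=0, P5=1) → (P0=1, P1=0, P2=4, P3=2, P4=0, P5=1)
step 2: fire ε:  (P0=1, P1=0, P2=4, P3=2, P4=0, P5=1) → (P0=1, P1=0, P2=5, P3=2, P4=0, P5=1)
step 3: fire ε:  (P0=1, P1=0, P2=5, P3=2, P4=0, P5=1) → (P0=1, P1=0, P2=6, P3=2, P4=0, P5=1)
step 4: fire ε:  (P0=1, P1=0, P2=6, P3=2, P4=0, P5=1) → (P0=1, P1=0, P2=7, P3=2, P4=0, P5=1)
step 5: fire ζ:  (P0=1, P1=0, P2=7, P3=2, P4=0, P5=1) → (P0=1, P1=0, P2=7, P3=2, P4=0, P5=4)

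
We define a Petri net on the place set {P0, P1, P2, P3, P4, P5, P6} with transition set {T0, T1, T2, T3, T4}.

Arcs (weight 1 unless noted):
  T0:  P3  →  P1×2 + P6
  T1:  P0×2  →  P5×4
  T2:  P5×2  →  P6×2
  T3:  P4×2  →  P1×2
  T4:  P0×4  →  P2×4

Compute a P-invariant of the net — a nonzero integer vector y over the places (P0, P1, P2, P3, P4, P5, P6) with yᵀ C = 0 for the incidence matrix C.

y = (P0:0, P1:1, P2:0, P3:2, P4:1, P5:0, P6:0)

Incidence matrix C (rows=places, cols=transitions):
       T0   T1   T2   T3   T4
   P0   0   -2    0    0   -4
   P1   2    0    0    2    0
   P2   0    0    0    0    4
   P3  -1    0    0    0    0
   P4   0    0    0   -2    0
   P5   0    4   -2    0    0
   P6   1    0    2    0    0

Candidate y = [0, 1, 0, 2, 1, 0, 0]; check y·C column-wise:
  col T0: 1·2 + 2·-1 + 1·0 + 0·1 = 0
  col T1: 0·-2 + 1·0 + 2·0 + 1·0 + 0·4 = 0
  col T2: 1·0 + 2·0 + 1·0 + 0·-2 + 0·2 = 0
  col T3: 1·2 + 2·0 + 1·-2 = 0
  col T4: 0·-4 + 1·0 + 0·4 + 2·0 + 1·0 = 0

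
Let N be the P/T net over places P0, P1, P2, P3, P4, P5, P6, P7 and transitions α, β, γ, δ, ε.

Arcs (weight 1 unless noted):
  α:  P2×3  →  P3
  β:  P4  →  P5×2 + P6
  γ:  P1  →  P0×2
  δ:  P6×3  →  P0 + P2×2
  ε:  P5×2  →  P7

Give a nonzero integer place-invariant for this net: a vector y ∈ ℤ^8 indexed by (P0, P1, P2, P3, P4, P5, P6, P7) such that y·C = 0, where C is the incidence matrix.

Incidence matrix C (rows=places, cols=transitions):
        α    β    γ    δ    ε
   P0   0    0    2    1    0
   P1   0    0   -1    0    0
   P2  -3    0    0    2    0
   P3   1    0    0    0    0
   P4   0   -1    0    0    0
   P5   0    2    0    0   -2
   P6   0    1    0   -3    0
   P7   0    0    0    0    1

Candidate y = [2, 4, -1, -3, 0, 0, 0, 0]; check y·C column-wise:
  col α: 2·0 + 4·0 + -1·-3 + -3·1 = 0
  col β: 2·0 + 4·0 + -1·0 + -3·0 + 0·-1 + 0·2 + 0·1 = 0
  col γ: 2·2 + 4·-1 + -1·0 + -3·0 = 0
  col δ: 2·1 + 4·0 + -1·2 + -3·0 + 0·-3 = 0
  col ε: 2·0 + 4·0 + -1·0 + -3·0 + 0·-2 + 0·1 = 0

y = (P0:2, P1:4, P2:-1, P3:-3, P4:0, P5:0, P6:0, P7:0)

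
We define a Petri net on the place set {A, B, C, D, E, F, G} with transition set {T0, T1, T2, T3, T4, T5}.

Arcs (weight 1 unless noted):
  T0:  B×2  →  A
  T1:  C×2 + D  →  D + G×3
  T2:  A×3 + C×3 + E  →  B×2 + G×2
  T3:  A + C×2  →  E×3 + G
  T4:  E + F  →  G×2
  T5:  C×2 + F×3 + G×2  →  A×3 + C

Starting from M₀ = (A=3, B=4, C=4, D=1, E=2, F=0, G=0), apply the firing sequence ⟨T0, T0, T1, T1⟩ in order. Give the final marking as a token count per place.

step 1: fire T0:  (A=3, B=4, C=4, D=1, E=2, F=0, G=0) → (A=4, B=2, C=4, D=1, E=2, F=0, G=0)
step 2: fire T0:  (A=4, B=2, C=4, D=1, E=2, F=0, G=0) → (A=5, B=0, C=4, D=1, E=2, F=0, G=0)
step 3: fire T1:  (A=5, B=0, C=4, D=1, E=2, F=0, G=0) → (A=5, B=0, C=2, D=1, E=2, F=0, G=3)
step 4: fire T1:  (A=5, B=0, C=2, D=1, E=2, F=0, G=3) → (A=5, B=0, C=0, D=1, E=2, F=0, G=6)

(A=5, B=0, C=0, D=1, E=2, F=0, G=6)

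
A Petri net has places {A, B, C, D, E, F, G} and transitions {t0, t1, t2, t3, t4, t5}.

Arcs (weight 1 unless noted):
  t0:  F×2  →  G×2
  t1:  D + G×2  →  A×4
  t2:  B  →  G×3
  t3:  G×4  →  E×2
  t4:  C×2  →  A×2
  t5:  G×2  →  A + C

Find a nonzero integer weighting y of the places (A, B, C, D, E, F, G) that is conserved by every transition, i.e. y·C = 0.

Incidence matrix C (rows=places, cols=transitions):
       t0   t1   t2   t3   t4   t5
    A   0    4    0    0    2    1
    B   0    0   -1    0    0    0
    C   0    0    0    0   -2    1
    D   0   -1    0    0    0    0
    E   0    0    0    2    0    0
    F  -2    0    0    0    0    0
    G   2   -2    3   -4    0   -2

Candidate y = [1, 3, 1, 2, 2, 1, 1]; check y·C column-wise:
  col t0: 1·0 + 3·0 + 1·0 + 2·0 + 2·0 + 1·-2 + 1·2 = 0
  col t1: 1·4 + 3·0 + 1·0 + 2·-1 + 2·0 + 1·0 + 1·-2 = 0
  col t2: 1·0 + 3·-1 + 1·0 + 2·0 + 2·0 + 1·0 + 1·3 = 0
  col t3: 1·0 + 3·0 + 1·0 + 2·0 + 2·2 + 1·0 + 1·-4 = 0
  col t4: 1·2 + 3·0 + 1·-2 + 2·0 + 2·0 + 1·0 + 1·0 = 0
  col t5: 1·1 + 3·0 + 1·1 + 2·0 + 2·0 + 1·0 + 1·-2 = 0

y = (A:1, B:3, C:1, D:2, E:2, F:1, G:1)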